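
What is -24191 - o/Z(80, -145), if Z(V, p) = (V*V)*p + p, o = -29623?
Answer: -22452785318/928145 ≈ -24191.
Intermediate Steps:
Z(V, p) = p + p*V**2 (Z(V, p) = V**2*p + p = p*V**2 + p = p + p*V**2)
-24191 - o/Z(80, -145) = -24191 - (-29623)/((-145*(1 + 80**2))) = -24191 - (-29623)/((-145*(1 + 6400))) = -24191 - (-29623)/((-145*6401)) = -24191 - (-29623)/(-928145) = -24191 - (-29623)*(-1)/928145 = -24191 - 1*29623/928145 = -24191 - 29623/928145 = -22452785318/928145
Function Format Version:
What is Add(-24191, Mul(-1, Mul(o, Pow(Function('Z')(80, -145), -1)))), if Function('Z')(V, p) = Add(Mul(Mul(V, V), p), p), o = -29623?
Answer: Rational(-22452785318, 928145) ≈ -24191.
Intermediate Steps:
Function('Z')(V, p) = Add(p, Mul(p, Pow(V, 2))) (Function('Z')(V, p) = Add(Mul(Pow(V, 2), p), p) = Add(Mul(p, Pow(V, 2)), p) = Add(p, Mul(p, Pow(V, 2))))
Add(-24191, Mul(-1, Mul(o, Pow(Function('Z')(80, -145), -1)))) = Add(-24191, Mul(-1, Mul(-29623, Pow(Mul(-145, Add(1, Pow(80, 2))), -1)))) = Add(-24191, Mul(-1, Mul(-29623, Pow(Mul(-145, Add(1, 6400)), -1)))) = Add(-24191, Mul(-1, Mul(-29623, Pow(Mul(-145, 6401), -1)))) = Add(-24191, Mul(-1, Mul(-29623, Pow(-928145, -1)))) = Add(-24191, Mul(-1, Mul(-29623, Rational(-1, 928145)))) = Add(-24191, Mul(-1, Rational(29623, 928145))) = Add(-24191, Rational(-29623, 928145)) = Rational(-22452785318, 928145)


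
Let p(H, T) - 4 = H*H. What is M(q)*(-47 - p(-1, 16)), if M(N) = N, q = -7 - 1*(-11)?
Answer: -208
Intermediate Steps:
q = 4 (q = -7 + 11 = 4)
p(H, T) = 4 + H² (p(H, T) = 4 + H*H = 4 + H²)
M(q)*(-47 - p(-1, 16)) = 4*(-47 - (4 + (-1)²)) = 4*(-47 - (4 + 1)) = 4*(-47 - 1*5) = 4*(-47 - 5) = 4*(-52) = -208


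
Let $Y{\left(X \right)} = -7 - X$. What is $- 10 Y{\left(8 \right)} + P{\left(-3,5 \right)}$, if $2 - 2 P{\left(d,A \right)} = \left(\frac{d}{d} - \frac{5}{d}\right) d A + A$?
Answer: $\frac{337}{2} \approx 168.5$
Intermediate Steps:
$P{\left(d,A \right)} = 1 - \frac{A}{2} - \frac{A d \left(1 - \frac{5}{d}\right)}{2}$ ($P{\left(d,A \right)} = 1 - \frac{\left(\frac{d}{d} - \frac{5}{d}\right) d A + A}{2} = 1 - \frac{\left(1 - \frac{5}{d}\right) d A + A}{2} = 1 - \frac{d \left(1 - \frac{5}{d}\right) A + A}{2} = 1 - \frac{A d \left(1 - \frac{5}{d}\right) + A}{2} = 1 - \frac{A + A d \left(1 - \frac{5}{d}\right)}{2} = 1 - \left(\frac{A}{2} + \frac{A d \left(1 - \frac{5}{d}\right)}{2}\right) = 1 - \frac{A}{2} - \frac{A d \left(1 - \frac{5}{d}\right)}{2}$)
$- 10 Y{\left(8 \right)} + P{\left(-3,5 \right)} = - 10 \left(-7 - 8\right) + \left(1 + 2 \cdot 5 - \frac{5}{2} \left(-3\right)\right) = - 10 \left(-7 - 8\right) + \left(1 + 10 + \frac{15}{2}\right) = \left(-10\right) \left(-15\right) + \frac{37}{2} = 150 + \frac{37}{2} = \frac{337}{2}$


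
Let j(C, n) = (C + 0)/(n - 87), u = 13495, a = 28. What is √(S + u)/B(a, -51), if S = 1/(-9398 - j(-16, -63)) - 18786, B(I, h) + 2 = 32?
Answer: I*√2628700070532074/21145740 ≈ 2.4246*I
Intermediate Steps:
B(I, h) = 30 (B(I, h) = -2 + 32 = 30)
j(C, n) = C/(-87 + n)
S = -13241462463/704858 (S = 1/(-9398 - (-16)/(-87 - 63)) - 18786 = 1/(-9398 - (-16)/(-150)) - 18786 = 1/(-9398 - (-16)*(-1)/150) - 18786 = 1/(-9398 - 1*8/75) - 18786 = 1/(-9398 - 8/75) - 18786 = 1/(-704858/75) - 18786 = -75/704858 - 18786 = -13241462463/704858 ≈ -18786.)
√(S + u)/B(a, -51) = √(-13241462463/704858 + 13495)/30 = √(-3729403753/704858)*(1/30) = (I*√2628700070532074/704858)*(1/30) = I*√2628700070532074/21145740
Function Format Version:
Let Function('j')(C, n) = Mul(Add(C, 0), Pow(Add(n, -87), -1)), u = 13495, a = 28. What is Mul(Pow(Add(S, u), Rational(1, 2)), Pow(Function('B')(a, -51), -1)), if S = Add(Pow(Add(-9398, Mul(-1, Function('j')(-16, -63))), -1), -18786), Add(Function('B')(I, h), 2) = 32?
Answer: Mul(Rational(1, 21145740), I, Pow(2628700070532074, Rational(1, 2))) ≈ Mul(2.4246, I)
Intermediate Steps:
Function('B')(I, h) = 30 (Function('B')(I, h) = Add(-2, 32) = 30)
Function('j')(C, n) = Mul(C, Pow(Add(-87, n), -1))
S = Rational(-13241462463, 704858) (S = Add(Pow(Add(-9398, Mul(-1, Mul(-16, Pow(Add(-87, -63), -1)))), -1), -18786) = Add(Pow(Add(-9398, Mul(-1, Mul(-16, Pow(-150, -1)))), -1), -18786) = Add(Pow(Add(-9398, Mul(-1, Mul(-16, Rational(-1, 150)))), -1), -18786) = Add(Pow(Add(-9398, Mul(-1, Rational(8, 75))), -1), -18786) = Add(Pow(Add(-9398, Rational(-8, 75)), -1), -18786) = Add(Pow(Rational(-704858, 75), -1), -18786) = Add(Rational(-75, 704858), -18786) = Rational(-13241462463, 704858) ≈ -18786.)
Mul(Pow(Add(S, u), Rational(1, 2)), Pow(Function('B')(a, -51), -1)) = Mul(Pow(Add(Rational(-13241462463, 704858), 13495), Rational(1, 2)), Pow(30, -1)) = Mul(Pow(Rational(-3729403753, 704858), Rational(1, 2)), Rational(1, 30)) = Mul(Mul(Rational(1, 704858), I, Pow(2628700070532074, Rational(1, 2))), Rational(1, 30)) = Mul(Rational(1, 21145740), I, Pow(2628700070532074, Rational(1, 2)))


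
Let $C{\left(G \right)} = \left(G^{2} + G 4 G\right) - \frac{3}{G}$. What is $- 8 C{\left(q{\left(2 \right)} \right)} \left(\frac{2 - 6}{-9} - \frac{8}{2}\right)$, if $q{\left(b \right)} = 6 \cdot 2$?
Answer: $\frac{184256}{9} \approx 20473.0$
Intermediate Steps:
$q{\left(b \right)} = 12$
$C{\left(G \right)} = - \frac{3}{G} + 5 G^{2}$ ($C{\left(G \right)} = \left(G^{2} + 4 G G\right) - \frac{3}{G} = \left(G^{2} + 4 G^{2}\right) - \frac{3}{G} = 5 G^{2} - \frac{3}{G} = - \frac{3}{G} + 5 G^{2}$)
$- 8 C{\left(q{\left(2 \right)} \right)} \left(\frac{2 - 6}{-9} - \frac{8}{2}\right) = - 8 \frac{-3 + 5 \cdot 12^{3}}{12} \left(\frac{2 - 6}{-9} - \frac{8}{2}\right) = - 8 \frac{-3 + 5 \cdot 1728}{12} \left(\left(2 - 6\right) \left(- \frac{1}{9}\right) - 4\right) = - 8 \frac{-3 + 8640}{12} \left(\left(-4\right) \left(- \frac{1}{9}\right) - 4\right) = - 8 \cdot \frac{1}{12} \cdot 8637 \left(\frac{4}{9} - 4\right) = \left(-8\right) \frac{2879}{4} \left(- \frac{32}{9}\right) = \left(-5758\right) \left(- \frac{32}{9}\right) = \frac{184256}{9}$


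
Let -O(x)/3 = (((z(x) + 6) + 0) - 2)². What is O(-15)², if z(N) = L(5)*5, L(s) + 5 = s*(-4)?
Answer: 1929229929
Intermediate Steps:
L(s) = -5 - 4*s (L(s) = -5 + s*(-4) = -5 - 4*s)
z(N) = -125 (z(N) = (-5 - 4*5)*5 = (-5 - 20)*5 = -25*5 = -125)
O(x) = -43923 (O(x) = -3*(((-125 + 6) + 0) - 2)² = -3*((-119 + 0) - 2)² = -3*(-119 - 2)² = -3*(-121)² = -3*14641 = -43923)
O(-15)² = (-43923)² = 1929229929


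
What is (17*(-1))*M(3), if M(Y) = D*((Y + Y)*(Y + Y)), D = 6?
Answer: -3672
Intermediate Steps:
M(Y) = 24*Y**2 (M(Y) = 6*((Y + Y)*(Y + Y)) = 6*((2*Y)*(2*Y)) = 6*(4*Y**2) = 24*Y**2)
(17*(-1))*M(3) = (17*(-1))*(24*3**2) = -408*9 = -17*216 = -3672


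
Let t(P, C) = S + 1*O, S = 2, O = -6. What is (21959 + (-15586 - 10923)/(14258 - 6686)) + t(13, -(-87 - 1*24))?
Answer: 166216751/7572 ≈ 21952.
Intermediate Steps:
t(P, C) = -4 (t(P, C) = 2 + 1*(-6) = 2 - 6 = -4)
(21959 + (-15586 - 10923)/(14258 - 6686)) + t(13, -(-87 - 1*24)) = (21959 + (-15586 - 10923)/(14258 - 6686)) - 4 = (21959 - 26509/7572) - 4 = 166247039/7572 - 4 = 166216751/7572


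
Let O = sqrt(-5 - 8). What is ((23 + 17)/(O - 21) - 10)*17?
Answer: -45730/227 - 340*I*sqrt(13)/227 ≈ -201.45 - 5.4004*I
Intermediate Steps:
O = I*sqrt(13) (O = sqrt(-13) = I*sqrt(13) ≈ 3.6056*I)
((23 + 17)/(O - 21) - 10)*17 = ((23 + 17)/(I*sqrt(13) - 21) - 10)*17 = (40/(-21 + I*sqrt(13)) - 10)*17 = (-10 + 40/(-21 + I*sqrt(13)))*17 = -170 + 680/(-21 + I*sqrt(13))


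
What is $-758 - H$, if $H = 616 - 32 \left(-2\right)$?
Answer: $-1438$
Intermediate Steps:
$H = 680$ ($H = 616 - -64 = 616 + 64 = 680$)
$-758 - H = -758 - 680 = -1438$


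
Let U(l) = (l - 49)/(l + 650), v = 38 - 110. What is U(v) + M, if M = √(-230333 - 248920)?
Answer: -121/578 + I*√479253 ≈ -0.20934 + 692.28*I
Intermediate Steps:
v = -72
U(l) = (-49 + l)/(650 + l)
M = I*√479253 (M = √(-479253) = I*√479253 ≈ 692.28*I)
U(v) + M = (-49 - 72)/(650 - 72) + I*√479253 = -121/578 + I*√479253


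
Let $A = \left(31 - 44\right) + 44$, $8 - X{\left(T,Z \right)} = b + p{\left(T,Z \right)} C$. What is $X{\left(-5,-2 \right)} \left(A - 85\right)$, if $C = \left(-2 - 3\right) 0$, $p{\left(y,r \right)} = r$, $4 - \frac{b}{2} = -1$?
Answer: $108$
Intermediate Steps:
$b = 10$ ($b = 8 - -2 = 8 + 2 = 10$)
$C = 0$ ($C = \left(-5\right) 0 = 0$)
$X{\left(T,Z \right)} = -2$ ($X{\left(T,Z \right)} = 8 - \left(10 + Z 0\right) = 8 - \left(10 + 0\right) = 8 - 10 = -2$)
$A = 31$ ($A = -13 + 44 = 31$)
$X{\left(-5,-2 \right)} \left(A - 85\right) = - 2 \left(31 - 85\right) = \left(-2\right) \left(-54\right) = 108$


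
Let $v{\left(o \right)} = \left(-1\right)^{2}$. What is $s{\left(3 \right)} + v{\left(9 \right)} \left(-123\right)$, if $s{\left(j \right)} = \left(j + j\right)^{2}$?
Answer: $-87$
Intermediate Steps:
$s{\left(j \right)} = 4 j^{2}$ ($s{\left(j \right)} = \left(2 j\right)^{2} = 4 j^{2}$)
$v{\left(o \right)} = 1$
$s{\left(3 \right)} + v{\left(9 \right)} \left(-123\right) = 4 \cdot 3^{2} + 1 \left(-123\right) = 4 \cdot 9 - 123 = 36 - 123 = -87$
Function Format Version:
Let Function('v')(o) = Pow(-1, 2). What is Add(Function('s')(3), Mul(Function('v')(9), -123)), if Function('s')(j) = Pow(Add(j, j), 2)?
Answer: -87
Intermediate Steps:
Function('s')(j) = Mul(4, Pow(j, 2)) (Function('s')(j) = Pow(Mul(2, j), 2) = Mul(4, Pow(j, 2)))
Function('v')(o) = 1
Add(Function('s')(3), Mul(Function('v')(9), -123)) = Add(Mul(4, Pow(3, 2)), Mul(1, -123)) = Add(Mul(4, 9), -123) = Add(36, -123) = -87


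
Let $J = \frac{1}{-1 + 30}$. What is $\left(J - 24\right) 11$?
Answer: $- \frac{7645}{29} \approx -263.62$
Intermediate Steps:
$J = \frac{1}{29} \approx 0.034483$
$\left(J - 24\right) 11 = \left(\frac{1}{29} - 24\right) 11 = \left(- \frac{695}{29}\right) 11 = - \frac{7645}{29}$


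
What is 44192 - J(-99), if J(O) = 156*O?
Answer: 59636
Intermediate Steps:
44192 - J(-99) = 44192 - 156*(-99) = 44192 - 1*(-15444) = 44192 + 15444 = 59636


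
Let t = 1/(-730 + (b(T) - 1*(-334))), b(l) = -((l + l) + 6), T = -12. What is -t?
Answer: 1/378 ≈ 0.0026455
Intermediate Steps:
b(l) = -6 - 2*l (b(l) = -(2*l + 6) = -(6 + 2*l) = -6 - 2*l)
t = -1/378 (t = 1/(-730 + ((-6 - 2*(-12)) - 1*(-334))) = 1/(-730 + ((-6 + 24) + 334)) = 1/(-730 + (18 + 334)) = 1/(-730 + 352) = 1/(-378) = -1/378 ≈ -0.0026455)
-t = -1*(-1/378) = 1/378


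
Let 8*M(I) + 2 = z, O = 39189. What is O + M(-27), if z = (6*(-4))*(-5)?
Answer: 156815/4 ≈ 39204.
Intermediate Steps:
z = 120 (z = -24*(-5) = 120)
M(I) = 59/4 (M(I) = -¼ + (⅛)*120 = -¼ + 15 = 59/4)
O + M(-27) = 39189 + 59/4 = 156815/4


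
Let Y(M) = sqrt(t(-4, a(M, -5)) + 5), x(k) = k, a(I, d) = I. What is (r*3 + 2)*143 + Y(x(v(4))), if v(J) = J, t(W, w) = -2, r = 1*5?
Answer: 2431 + sqrt(3) ≈ 2432.7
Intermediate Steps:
r = 5
Y(M) = sqrt(3) (Y(M) = sqrt(-2 + 5) = sqrt(3))
(r*3 + 2)*143 + Y(x(v(4))) = (5*3 + 2)*143 + sqrt(3) = (15 + 2)*143 + sqrt(3) = 17*143 + sqrt(3) = 2431 + sqrt(3)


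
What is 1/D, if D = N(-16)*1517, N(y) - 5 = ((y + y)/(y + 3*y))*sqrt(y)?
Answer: 5/43993 - 2*I/43993 ≈ 0.00011365 - 4.5462e-5*I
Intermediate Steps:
N(y) = 5 + sqrt(y)/2 (N(y) = 5 + ((y + y)/(y + 3*y))*sqrt(y) = 5 + ((2*y)/((4*y)))*sqrt(y) = 5 + ((2*y)*(1/(4*y)))*sqrt(y) = 5 + sqrt(y)/2)
D = 7585 + 3034*I (D = (5 + sqrt(-16)/2)*1517 = (5 + (4*I)/2)*1517 = (5 + 2*I)*1517 = 7585 + 3034*I ≈ 7585.0 + 3034.0*I)
1/D = 1/(7585 + 3034*I) = (7585 - 3034*I)/66737381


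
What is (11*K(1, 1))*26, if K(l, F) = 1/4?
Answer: 143/2 ≈ 71.500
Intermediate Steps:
K(l, F) = ¼
(11*K(1, 1))*26 = (11*(¼))*26 = (11/4)*26 = 143/2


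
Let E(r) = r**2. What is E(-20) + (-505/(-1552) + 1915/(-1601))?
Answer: 991737225/2484752 ≈ 399.13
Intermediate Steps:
E(-20) + (-505/(-1552) + 1915/(-1601)) = (-20)**2 + (-505/(-1552) + 1915/(-1601)) = 400 + (-505*(-1/1552) + 1915*(-1/1601)) = 400 + (505/1552 - 1915/1601) = 400 - 2163575/2484752 = 991737225/2484752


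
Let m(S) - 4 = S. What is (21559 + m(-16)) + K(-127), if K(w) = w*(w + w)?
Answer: 53805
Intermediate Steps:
m(S) = 4 + S
K(w) = 2*w² (K(w) = w*(2*w) = 2*w²)
(21559 + m(-16)) + K(-127) = (21559 + (4 - 16)) + 2*(-127)² = (21559 - 12) + 2*16129 = 21547 + 32258 = 53805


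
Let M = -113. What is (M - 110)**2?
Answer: 49729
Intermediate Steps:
(M - 110)**2 = (-113 - 110)**2 = (-223)**2 = 49729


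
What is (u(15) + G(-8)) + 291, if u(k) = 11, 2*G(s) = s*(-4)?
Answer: 318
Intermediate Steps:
G(s) = -2*s (G(s) = (s*(-4))/2 = (-4*s)/2 = -2*s)
(u(15) + G(-8)) + 291 = (11 - 2*(-8)) + 291 = (11 + 16) + 291 = 27 + 291 = 318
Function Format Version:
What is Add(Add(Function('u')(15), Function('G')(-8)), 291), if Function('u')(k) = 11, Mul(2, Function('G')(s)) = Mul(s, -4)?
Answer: 318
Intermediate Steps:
Function('G')(s) = Mul(-2, s) (Function('G')(s) = Mul(Rational(1, 2), Mul(s, -4)) = Mul(Rational(1, 2), Mul(-4, s)) = Mul(-2, s))
Add(Add(Function('u')(15), Function('G')(-8)), 291) = Add(Add(11, Mul(-2, -8)), 291) = Add(Add(11, 16), 291) = Add(27, 291) = 318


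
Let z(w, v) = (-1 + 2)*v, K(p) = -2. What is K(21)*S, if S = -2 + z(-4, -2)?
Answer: 8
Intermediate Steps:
z(w, v) = v (z(w, v) = 1*v = v)
S = -4 (S = -2 - 2 = -4)
K(21)*S = -2*(-4) = 8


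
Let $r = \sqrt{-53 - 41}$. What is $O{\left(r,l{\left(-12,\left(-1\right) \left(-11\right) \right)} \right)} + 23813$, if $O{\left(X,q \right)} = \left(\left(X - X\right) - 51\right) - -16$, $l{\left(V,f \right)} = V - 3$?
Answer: $23778$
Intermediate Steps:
$l{\left(V,f \right)} = -3 + V$
$r = i \sqrt{94}$ ($r = \sqrt{-94} = i \sqrt{94} \approx 9.6954 i$)
$O{\left(X,q \right)} = -35$ ($O{\left(X,q \right)} = \left(0 - 51\right) + \left(-3 + 19\right) = -51 + 16 = -35$)
$O{\left(r,l{\left(-12,\left(-1\right) \left(-11\right) \right)} \right)} + 23813 = -35 + 23813 = 23778$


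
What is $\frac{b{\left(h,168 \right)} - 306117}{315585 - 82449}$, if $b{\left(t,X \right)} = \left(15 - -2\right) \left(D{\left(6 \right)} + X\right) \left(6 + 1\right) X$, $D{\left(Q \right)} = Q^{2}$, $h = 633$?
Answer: $\frac{419139}{25904} \approx 16.18$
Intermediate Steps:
$b{\left(t,X \right)} = X \left(4284 + 119 X\right)$ ($b{\left(t,X \right)} = \left(15 - -2\right) \left(6^{2} + X\right) \left(6 + 1\right) X = \left(15 + 2\right) \left(36 + X\right) 7 X = 17 \left(252 + 7 X\right) X = \left(4284 + 119 X\right) X = X \left(4284 + 119 X\right)$)
$\frac{b{\left(h,168 \right)} - 306117}{315585 - 82449} = \frac{119 \cdot 168 \left(36 + 168\right) - 306117}{315585 - 82449} = \frac{119 \cdot 168 \cdot 204 - 306117}{233136} = \left(4078368 - 306117\right) \frac{1}{233136} = 3772251 \cdot \frac{1}{233136} = \frac{419139}{25904}$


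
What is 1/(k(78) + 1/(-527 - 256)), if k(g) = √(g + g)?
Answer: 783/95641883 + 1226178*√39/95641883 ≈ 0.080072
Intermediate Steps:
k(g) = √2*√g (k(g) = √(2*g) = √2*√g)
1/(k(78) + 1/(-527 - 256)) = 1/(√2*√78 + 1/(-527 - 256)) = 1/(2*√39 + 1/(-783)) = 1/(2*√39 - 1/783) = 1/(-1/783 + 2*√39)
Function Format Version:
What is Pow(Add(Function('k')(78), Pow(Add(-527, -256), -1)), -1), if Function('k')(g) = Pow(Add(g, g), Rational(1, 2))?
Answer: Add(Rational(783, 95641883), Mul(Rational(1226178, 95641883), Pow(39, Rational(1, 2)))) ≈ 0.080072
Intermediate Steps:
Function('k')(g) = Mul(Pow(2, Rational(1, 2)), Pow(g, Rational(1, 2))) (Function('k')(g) = Pow(Mul(2, g), Rational(1, 2)) = Mul(Pow(2, Rational(1, 2)), Pow(g, Rational(1, 2))))
Pow(Add(Function('k')(78), Pow(Add(-527, -256), -1)), -1) = Pow(Add(Mul(Pow(2, Rational(1, 2)), Pow(78, Rational(1, 2))), Pow(Add(-527, -256), -1)), -1) = Pow(Add(Mul(2, Pow(39, Rational(1, 2))), Pow(-783, -1)), -1) = Pow(Add(Mul(2, Pow(39, Rational(1, 2))), Rational(-1, 783)), -1) = Pow(Add(Rational(-1, 783), Mul(2, Pow(39, Rational(1, 2)))), -1)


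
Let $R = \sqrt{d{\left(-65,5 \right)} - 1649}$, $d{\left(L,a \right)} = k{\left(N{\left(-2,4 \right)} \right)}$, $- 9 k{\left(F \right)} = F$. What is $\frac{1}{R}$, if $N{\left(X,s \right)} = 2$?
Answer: $- \frac{3 i \sqrt{14843}}{14843} \approx - 0.024624 i$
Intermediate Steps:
$k{\left(F \right)} = - \frac{F}{9}$
$d{\left(L,a \right)} = - \frac{2}{9}$ ($d{\left(L,a \right)} = \left(- \frac{1}{9}\right) 2 = - \frac{2}{9}$)
$R = \frac{i \sqrt{14843}}{3}$ ($R = \sqrt{- \frac{2}{9} - 1649} = \sqrt{- \frac{14843}{9}} = \frac{i \sqrt{14843}}{3} \approx 40.611 i$)
$\frac{1}{R} = \frac{1}{\frac{1}{3} i \sqrt{14843}} = - \frac{3 i \sqrt{14843}}{14843}$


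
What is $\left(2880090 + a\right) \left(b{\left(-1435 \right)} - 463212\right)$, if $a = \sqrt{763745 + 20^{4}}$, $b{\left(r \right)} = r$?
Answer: $-1338225178230 - 464647 \sqrt{923745} \approx -1.3387 \cdot 10^{12}$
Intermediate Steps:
$a = \sqrt{923745}$ ($a = \sqrt{763745 + 160000} = \sqrt{923745} \approx 961.12$)
$\left(2880090 + a\right) \left(b{\left(-1435 \right)} - 463212\right) = \left(2880090 + \sqrt{923745}\right) \left(-1435 - 463212\right) = \left(2880090 + \sqrt{923745}\right) \left(-464647\right) = -1338225178230 - 464647 \sqrt{923745}$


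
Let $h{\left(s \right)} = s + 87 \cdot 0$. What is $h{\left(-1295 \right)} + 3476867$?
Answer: $3475572$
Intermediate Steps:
$h{\left(s \right)} = s$ ($h{\left(s \right)} = s + 0 = s$)
$h{\left(-1295 \right)} + 3476867 = -1295 + 3476867 = 3475572$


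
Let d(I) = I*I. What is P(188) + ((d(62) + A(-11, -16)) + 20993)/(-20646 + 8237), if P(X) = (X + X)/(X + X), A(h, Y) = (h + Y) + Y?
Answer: -12385/12409 ≈ -0.99807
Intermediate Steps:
A(h, Y) = h + 2*Y (A(h, Y) = (Y + h) + Y = h + 2*Y)
d(I) = I²
P(X) = 1 (P(X) = (2*X)/((2*X)) = (2*X)*(1/(2*X)) = 1)
P(188) + ((d(62) + A(-11, -16)) + 20993)/(-20646 + 8237) = 1 + ((62² + (-11 + 2*(-16))) + 20993)/(-20646 + 8237) = 1 + ((3844 + (-11 - 32)) + 20993)/(-12409) = 1 + ((3844 - 43) + 20993)*(-1/12409) = 1 + (3801 + 20993)*(-1/12409) = 1 + 24794*(-1/12409) = 1 - 24794/12409 = -12385/12409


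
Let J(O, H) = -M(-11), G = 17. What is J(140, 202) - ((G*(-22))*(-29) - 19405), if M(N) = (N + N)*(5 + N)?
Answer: 8427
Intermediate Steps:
M(N) = 2*N*(5 + N) (M(N) = (2*N)*(5 + N) = 2*N*(5 + N))
J(O, H) = -132 (J(O, H) = -2*(-11)*(5 - 11) = -2*(-11)*(-6) = -1*132 = -132)
J(140, 202) - ((G*(-22))*(-29) - 19405) = -132 - ((17*(-22))*(-29) - 19405) = -132 - (-374*(-29) - 19405) = -132 - (10846 - 19405) = -132 - 1*(-8559) = -132 + 8559 = 8427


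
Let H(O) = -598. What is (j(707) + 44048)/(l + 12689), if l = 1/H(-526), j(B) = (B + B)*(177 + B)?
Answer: 773826352/7588021 ≈ 101.98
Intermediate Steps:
j(B) = 2*B*(177 + B) (j(B) = (2*B)*(177 + B) = 2*B*(177 + B))
l = -1/598 (l = 1/(-598) = -1/598 ≈ -0.0016722)
(j(707) + 44048)/(l + 12689) = (2*707*(177 + 707) + 44048)/(-1/598 + 12689) = (2*707*884 + 44048)/(7588021/598) = (1249976 + 44048)*(598/7588021) = 1294024*(598/7588021) = 773826352/7588021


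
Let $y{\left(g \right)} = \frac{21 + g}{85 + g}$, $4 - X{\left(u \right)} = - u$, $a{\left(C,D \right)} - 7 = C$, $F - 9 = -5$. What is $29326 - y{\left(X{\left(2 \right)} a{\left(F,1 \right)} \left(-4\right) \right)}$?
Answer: $\frac{5249111}{179} \approx 29325.0$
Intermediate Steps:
$F = 4$ ($F = 9 - 5 = 4$)
$a{\left(C,D \right)} = 7 + C$
$X{\left(u \right)} = 4 + u$ ($X{\left(u \right)} = 4 - - u = 4 + u$)
$y{\left(g \right)} = \frac{21 + g}{85 + g}$
$29326 - y{\left(X{\left(2 \right)} a{\left(F,1 \right)} \left(-4\right) \right)} = 29326 - \frac{21 + \left(4 + 2\right) \left(7 + 4\right) \left(-4\right)}{85 + \left(4 + 2\right) \left(7 + 4\right) \left(-4\right)} = 29326 - \frac{21 + 6 \cdot 11 \left(-4\right)}{85 + 6 \cdot 11 \left(-4\right)} = 29326 - \frac{21 + 66 \left(-4\right)}{85 + 66 \left(-4\right)} = 29326 - \frac{21 - 264}{85 - 264} = 29326 - \frac{1}{-179} \left(-243\right) = 29326 - \left(- \frac{1}{179}\right) \left(-243\right) = 29326 - \frac{243}{179} = \frac{5249111}{179}$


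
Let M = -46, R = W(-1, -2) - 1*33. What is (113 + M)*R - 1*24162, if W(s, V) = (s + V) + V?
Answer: -26708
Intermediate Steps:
W(s, V) = s + 2*V (W(s, V) = (V + s) + V = s + 2*V)
R = -38 (R = (-1 + 2*(-2)) - 1*33 = (-1 - 4) - 33 = -5 - 33 = -38)
(113 + M)*R - 1*24162 = (113 - 46)*(-38) - 1*24162 = 67*(-38) - 24162 = -2546 - 24162 = -26708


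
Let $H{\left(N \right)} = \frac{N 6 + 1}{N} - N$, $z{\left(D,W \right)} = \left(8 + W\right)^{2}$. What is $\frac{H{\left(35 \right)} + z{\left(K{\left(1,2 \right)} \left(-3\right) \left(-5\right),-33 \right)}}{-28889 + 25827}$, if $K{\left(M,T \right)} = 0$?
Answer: $- \frac{20861}{107170} \approx -0.19465$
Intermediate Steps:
$H{\left(N \right)} = - N + \frac{1 + 6 N}{N}$ ($H{\left(N \right)} = \frac{6 N + 1}{N} - N = \frac{1 + 6 N}{N} - N = - N + \frac{1 + 6 N}{N}$)
$\frac{H{\left(35 \right)} + z{\left(K{\left(1,2 \right)} \left(-3\right) \left(-5\right),-33 \right)}}{-28889 + 25827} = \frac{\left(6 + \frac{1}{35} - 35\right) + \left(8 - 33\right)^{2}}{-28889 + 25827} = \frac{\left(6 + \frac{1}{35} - 35\right) + \left(-25\right)^{2}}{-3062} = \left(- \frac{1014}{35} + 625\right) \left(- \frac{1}{3062}\right) = \frac{20861}{35} \left(- \frac{1}{3062}\right) = - \frac{20861}{107170}$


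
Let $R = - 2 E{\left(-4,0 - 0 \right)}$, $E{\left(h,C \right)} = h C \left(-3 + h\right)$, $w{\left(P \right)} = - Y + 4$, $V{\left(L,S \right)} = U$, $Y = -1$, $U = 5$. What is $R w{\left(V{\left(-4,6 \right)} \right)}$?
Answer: $0$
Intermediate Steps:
$V{\left(L,S \right)} = 5$
$w{\left(P \right)} = 5$ ($w{\left(P \right)} = \left(-1\right) \left(-1\right) + 4 = 1 + 4 = 5$)
$E{\left(h,C \right)} = C h \left(-3 + h\right)$
$R = 0$ ($R = - 2 \left(0 - 0\right) \left(-4\right) \left(-3 - 4\right) = - 2 \left(0 + 0\right) \left(-4\right) \left(-7\right) = - 2 \cdot 0 \left(-4\right) \left(-7\right) = \left(-2\right) 0 = 0$)
$R w{\left(V{\left(-4,6 \right)} \right)} = 0 \cdot 5 = 0$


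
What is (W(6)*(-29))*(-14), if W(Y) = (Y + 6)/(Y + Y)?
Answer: 406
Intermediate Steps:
W(Y) = (6 + Y)/(2*Y) (W(Y) = (6 + Y)/((2*Y)) = (6 + Y)*(1/(2*Y)) = (6 + Y)/(2*Y))
(W(6)*(-29))*(-14) = (((½)*(6 + 6)/6)*(-29))*(-14) = (((½)*(⅙)*12)*(-29))*(-14) = (1*(-29))*(-14) = -29*(-14) = 406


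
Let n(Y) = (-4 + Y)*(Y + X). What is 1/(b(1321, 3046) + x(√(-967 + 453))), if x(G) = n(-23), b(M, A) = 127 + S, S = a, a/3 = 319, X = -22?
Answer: 1/2299 ≈ 0.00043497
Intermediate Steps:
a = 957 (a = 3*319 = 957)
S = 957
b(M, A) = 1084 (b(M, A) = 127 + 957 = 1084)
n(Y) = (-22 + Y)*(-4 + Y) (n(Y) = (-4 + Y)*(Y - 22) = (-4 + Y)*(-22 + Y) = (-22 + Y)*(-4 + Y))
x(G) = 1215 (x(G) = 88 + (-23)² - 26*(-23) = 88 + 529 + 598 = 1215)
1/(b(1321, 3046) + x(√(-967 + 453))) = 1/(1084 + 1215) = 1/2299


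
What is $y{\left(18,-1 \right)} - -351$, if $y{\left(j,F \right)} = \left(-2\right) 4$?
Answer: $343$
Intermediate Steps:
$y{\left(j,F \right)} = -8$
$y{\left(18,-1 \right)} - -351 = -8 - -351 = -8 + 351 = 343$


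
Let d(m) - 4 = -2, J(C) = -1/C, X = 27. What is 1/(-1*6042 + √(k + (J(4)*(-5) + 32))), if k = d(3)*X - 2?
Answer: -24168/146022715 - 2*√341/146022715 ≈ -0.00016576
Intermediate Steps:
d(m) = 2 (d(m) = 4 - 2 = 2)
k = 52 (k = 2*27 - 2 = 54 - 2 = 52)
1/(-1*6042 + √(k + (J(4)*(-5) + 32))) = 1/(-1*6042 + √(52 + (-1/4*(-5) + 32))) = 1/(-6042 + √(52 + (-1*¼*(-5) + 32))) = 1/(-6042 + √(52 + (-¼*(-5) + 32))) = 1/(-6042 + √(52 + (5/4 + 32))) = 1/(-6042 + √(52 + 133/4)) = 1/(-6042 + √(341/4)) = 1/(-6042 + √341/2)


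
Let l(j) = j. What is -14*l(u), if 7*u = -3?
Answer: 6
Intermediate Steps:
u = -3/7 (u = (⅐)*(-3) = -3/7 ≈ -0.42857)
-14*l(u) = -14*(-3)/7 = -14*(-3/7) = 6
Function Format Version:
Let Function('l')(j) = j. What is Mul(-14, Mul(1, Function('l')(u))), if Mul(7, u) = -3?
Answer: 6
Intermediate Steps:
u = Rational(-3, 7) (u = Mul(Rational(1, 7), -3) = Rational(-3, 7) ≈ -0.42857)
Mul(-14, Mul(1, Function('l')(u))) = Mul(-14, Mul(1, Rational(-3, 7))) = Mul(-14, Rational(-3, 7)) = 6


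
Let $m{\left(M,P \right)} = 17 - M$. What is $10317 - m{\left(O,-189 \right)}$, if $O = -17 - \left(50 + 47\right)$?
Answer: $10186$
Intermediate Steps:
$O = -114$ ($O = -17 - 97 = -114$)
$10317 - m{\left(O,-189 \right)} = 10317 - \left(17 - -114\right) = 10317 - \left(17 + 114\right) = 10317 - 131 = 10186$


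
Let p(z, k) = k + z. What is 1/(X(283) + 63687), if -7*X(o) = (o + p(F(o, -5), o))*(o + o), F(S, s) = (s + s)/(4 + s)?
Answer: 7/119793 ≈ 5.8434e-5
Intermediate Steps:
F(S, s) = 2*s/(4 + s) (F(S, s) = (2*s)/(4 + s) = 2*s/(4 + s))
X(o) = -2*o*(10 + 2*o)/7 (X(o) = -(o + (o + 2*(-5)/(4 - 5)))*(o + o)/7 = -(o + (o + 2*(-5)/(-1)))*2*o/7 = -(o + (o + 2*(-5)*(-1)))*2*o/7 = -(o + (o + 10))*2*o/7 = -(o + (10 + o))*2*o/7 = -(10 + 2*o)*2*o/7 = -2*o*(10 + 2*o)/7)
1/(X(283) + 63687) = 1/(-4/7*283*(5 + 283) + 63687) = 1/(-4/7*283*288 + 63687) = 1/(-326016/7 + 63687) = 1/(119793/7) = 7/119793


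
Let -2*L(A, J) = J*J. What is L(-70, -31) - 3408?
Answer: -7777/2 ≈ -3888.5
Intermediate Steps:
L(A, J) = -J²/2 (L(A, J) = -J*J/2 = -J²/2)
L(-70, -31) - 3408 = -½*(-31)² - 3408 = -½*961 - 3408 = -961/2 - 3408 = -7777/2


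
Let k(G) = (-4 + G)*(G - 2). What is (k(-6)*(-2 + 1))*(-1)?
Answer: 80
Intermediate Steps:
k(G) = (-4 + G)*(-2 + G)
(k(-6)*(-2 + 1))*(-1) = ((8 + (-6)² - 6*(-6))*(-2 + 1))*(-1) = ((8 + 36 + 36)*(-1))*(-1) = (80*(-1))*(-1) = -80*(-1) = 80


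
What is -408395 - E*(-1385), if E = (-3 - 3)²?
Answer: -358535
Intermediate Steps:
E = 36 (E = (-6)² = 36)
-408395 - E*(-1385) = -408395 - 36*(-1385) = -408395 - 1*(-49860) = -408395 + 49860 = -358535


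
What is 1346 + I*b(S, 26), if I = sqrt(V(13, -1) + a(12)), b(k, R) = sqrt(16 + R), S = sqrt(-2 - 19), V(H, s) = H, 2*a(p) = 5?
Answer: 1346 + sqrt(651) ≈ 1371.5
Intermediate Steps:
a(p) = 5/2 (a(p) = (1/2)*5 = 5/2)
S = I*sqrt(21) (S = sqrt(-21) = I*sqrt(21) ≈ 4.5826*I)
I = sqrt(62)/2 (I = sqrt(13 + 5/2) = sqrt(31/2) = sqrt(62)/2 ≈ 3.9370)
1346 + I*b(S, 26) = 1346 + (sqrt(62)/2)*sqrt(16 + 26) = 1346 + (sqrt(62)/2)*sqrt(42) = 1346 + sqrt(651)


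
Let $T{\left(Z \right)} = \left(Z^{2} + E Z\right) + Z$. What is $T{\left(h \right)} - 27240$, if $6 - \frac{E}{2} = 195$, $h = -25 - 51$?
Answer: $7188$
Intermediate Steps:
$h = -76$ ($h = -25 - 51 = -76$)
$E = -378$ ($E = 12 - 390 = -378$)
$T{\left(Z \right)} = Z^{2} - 377 Z$ ($T{\left(Z \right)} = \left(Z^{2} - 378 Z\right) + Z = Z^{2} - 377 Z$)
$T{\left(h \right)} - 27240 = - 76 \left(-377 - 76\right) - 27240 = \left(-76\right) \left(-453\right) - 27240 = 34428 - 27240 = 7188$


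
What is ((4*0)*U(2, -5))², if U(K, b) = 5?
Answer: 0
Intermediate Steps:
((4*0)*U(2, -5))² = ((4*0)*5)² = (0*5)² = 0² = 0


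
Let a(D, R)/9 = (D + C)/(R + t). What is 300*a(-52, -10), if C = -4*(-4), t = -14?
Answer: 4050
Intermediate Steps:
C = 16 (C = -1*(-16) = 16)
a(D, R) = 9*(16 + D)/(-14 + R) (a(D, R) = 9*((D + 16)/(R - 14)) = 9*((16 + D)/(-14 + R)) = 9*(16 + D)/(-14 + R))
300*a(-52, -10) = 300*(9*(16 - 52)/(-14 - 10)) = 300*(9*(-36)/(-24)) = 300*(9*(-1/24)*(-36)) = 300*(27/2) = 4050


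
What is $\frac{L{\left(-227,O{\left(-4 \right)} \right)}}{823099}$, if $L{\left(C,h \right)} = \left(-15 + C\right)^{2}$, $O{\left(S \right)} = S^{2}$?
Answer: $\frac{58564}{823099} \approx 0.071151$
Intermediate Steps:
$\frac{L{\left(-227,O{\left(-4 \right)} \right)}}{823099} = \frac{\left(-15 - 227\right)^{2}}{823099} = \left(-242\right)^{2} \cdot \frac{1}{823099} = 58564 \cdot \frac{1}{823099} = \frac{58564}{823099}$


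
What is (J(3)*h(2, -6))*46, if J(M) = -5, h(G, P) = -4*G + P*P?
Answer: -6440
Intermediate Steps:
h(G, P) = P**2 - 4*G (h(G, P) = -4*G + P**2 = P**2 - 4*G)
(J(3)*h(2, -6))*46 = -5*((-6)**2 - 4*2)*46 = -5*(36 - 8)*46 = -5*28*46 = -140*46 = -6440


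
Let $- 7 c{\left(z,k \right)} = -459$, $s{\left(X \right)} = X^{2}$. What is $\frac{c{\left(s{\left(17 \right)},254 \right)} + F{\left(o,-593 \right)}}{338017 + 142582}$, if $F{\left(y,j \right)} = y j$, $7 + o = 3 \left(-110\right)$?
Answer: $\frac{1399346}{3364193} \approx 0.41595$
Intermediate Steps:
$o = -337$ ($o = -7 + 3 \left(-110\right) = -7 - 330 = -337$)
$c{\left(z,k \right)} = \frac{459}{7}$ ($c{\left(z,k \right)} = \left(- \frac{1}{7}\right) \left(-459\right) = \frac{459}{7}$)
$F{\left(y,j \right)} = j y$
$\frac{c{\left(s{\left(17 \right)},254 \right)} + F{\left(o,-593 \right)}}{338017 + 142582} = \frac{\frac{459}{7} - -199841}{338017 + 142582} = \frac{\frac{459}{7} + 199841}{480599} = \frac{1399346}{7} \cdot \frac{1}{480599} = \frac{1399346}{3364193}$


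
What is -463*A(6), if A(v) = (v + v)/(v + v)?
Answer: -463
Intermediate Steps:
A(v) = 1 (A(v) = (2*v)/((2*v)) = (2*v)*(1/(2*v)) = 1)
-463*A(6) = -463*1 = -463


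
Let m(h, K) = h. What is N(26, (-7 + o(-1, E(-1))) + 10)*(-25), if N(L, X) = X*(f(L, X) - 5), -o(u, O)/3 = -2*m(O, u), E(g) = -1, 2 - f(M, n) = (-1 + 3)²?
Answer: -525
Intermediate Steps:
f(M, n) = -2 (f(M, n) = 2 - (-1 + 3)² = 2 - 1*2² = 2 - 1*4 = 2 - 4 = -2)
o(u, O) = 6*O (o(u, O) = -(-6)*O = 6*O)
N(L, X) = -7*X (N(L, X) = X*(-2 - 5) = X*(-7) = -7*X)
N(26, (-7 + o(-1, E(-1))) + 10)*(-25) = -7*((-7 + 6*(-1)) + 10)*(-25) = -7*((-7 - 6) + 10)*(-25) = -7*(-13 + 10)*(-25) = -7*(-3)*(-25) = 21*(-25) = -525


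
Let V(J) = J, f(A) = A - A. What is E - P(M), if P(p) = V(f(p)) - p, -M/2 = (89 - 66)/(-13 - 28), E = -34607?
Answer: -1418841/41 ≈ -34606.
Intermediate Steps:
f(A) = 0
M = 46/41 (M = -2*(89 - 66)/(-13 - 28) = -46/(-41) = -46*(-1)/41 = -2*(-23/41) = 46/41 ≈ 1.1220)
P(p) = -p (P(p) = 0 - p = -p)
E - P(M) = -34607 - (-1)*46/41 = -34607 - 1*(-46/41) = -34607 + 46/41 = -1418841/41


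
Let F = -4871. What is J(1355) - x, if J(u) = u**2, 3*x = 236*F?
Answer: 6657631/3 ≈ 2.2192e+6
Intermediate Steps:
x = -1149556/3 (x = (236*(-4871))/3 = (1/3)*(-1149556) = -1149556/3 ≈ -3.8319e+5)
J(1355) - x = 1355**2 - 1*(-1149556/3) = 1836025 + 1149556/3 = 6657631/3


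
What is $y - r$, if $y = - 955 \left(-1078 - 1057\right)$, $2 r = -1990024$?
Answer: $3033937$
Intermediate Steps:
$r = -995012$ ($r = \frac{1}{2} \left(-1990024\right) = -995012$)
$y = 2038925$ ($y = \left(-955\right) \left(-2135\right) = 2038925$)
$y - r = 2038925 - -995012 = 2038925 + 995012 = 3033937$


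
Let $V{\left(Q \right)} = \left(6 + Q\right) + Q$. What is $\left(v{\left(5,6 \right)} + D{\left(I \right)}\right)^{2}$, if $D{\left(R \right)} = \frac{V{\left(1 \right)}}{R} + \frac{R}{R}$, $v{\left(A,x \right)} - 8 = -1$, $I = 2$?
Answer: $144$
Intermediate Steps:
$v{\left(A,x \right)} = 7$ ($v{\left(A,x \right)} = 8 - 1 = 7$)
$V{\left(Q \right)} = 6 + 2 Q$
$D{\left(R \right)} = 1 + \frac{8}{R}$ ($D{\left(R \right)} = \frac{6 + 2 \cdot 1}{R} + \frac{R}{R} = \frac{6 + 2}{R} + 1 = \frac{8}{R} + 1 = 1 + \frac{8}{R}$)
$\left(v{\left(5,6 \right)} + D{\left(I \right)}\right)^{2} = \left(7 + \frac{8 + 2}{2}\right)^{2} = \left(7 + \frac{1}{2} \cdot 10\right)^{2} = \left(7 + 5\right)^{2} = 12^{2} = 144$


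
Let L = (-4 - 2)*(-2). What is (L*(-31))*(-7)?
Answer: 2604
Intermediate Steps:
L = 12 (L = -6*(-2) = 12)
(L*(-31))*(-7) = (12*(-31))*(-7) = -372*(-7) = 2604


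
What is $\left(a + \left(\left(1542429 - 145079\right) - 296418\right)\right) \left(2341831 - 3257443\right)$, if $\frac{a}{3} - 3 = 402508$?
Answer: $-2113658255580$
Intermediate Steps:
$a = 1207533$ ($a = 9 + 3 \cdot 402508 = 9 + 1207524 = 1207533$)
$\left(a + \left(\left(1542429 - 145079\right) - 296418\right)\right) \left(2341831 - 3257443\right) = \left(1207533 + \left(\left(1542429 - 145079\right) - 296418\right)\right) \left(2341831 - 3257443\right) = \left(1207533 + \left(1397350 - 296418\right)\right) \left(-915612\right) = \left(1207533 + 1100932\right) \left(-915612\right) = 2308465 \left(-915612\right) = -2113658255580$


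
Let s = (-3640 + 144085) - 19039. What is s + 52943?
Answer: 174349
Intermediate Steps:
s = 121406 (s = 140445 - 19039 = 121406)
s + 52943 = 121406 + 52943 = 174349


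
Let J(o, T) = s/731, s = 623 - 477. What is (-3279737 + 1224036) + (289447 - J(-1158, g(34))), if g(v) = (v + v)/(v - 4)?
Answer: -1291131820/731 ≈ -1.7663e+6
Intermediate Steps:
s = 146
g(v) = 2*v/(-4 + v) (g(v) = (2*v)/(-4 + v) = 2*v/(-4 + v))
J(o, T) = 146/731
(-3279737 + 1224036) + (289447 - J(-1158, g(34))) = (-3279737 + 1224036) + (289447 - 1*146/731) = -2055701 + (289447 - 146/731) = -2055701 + 211585611/731 = -1291131820/731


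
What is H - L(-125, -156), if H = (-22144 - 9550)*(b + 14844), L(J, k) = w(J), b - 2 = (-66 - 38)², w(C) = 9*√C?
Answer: -813331428 - 45*I*√5 ≈ -8.1333e+8 - 100.62*I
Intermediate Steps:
b = 10818 (b = 2 + (-66 - 38)² = 2 + (-104)² = 2 + 10816 = 10818)
L(J, k) = 9*√J
H = -813331428 (H = (-22144 - 9550)*(10818 + 14844) = -31694*25662 = -813331428)
H - L(-125, -156) = -813331428 - 9*√(-125) = -813331428 - 9*5*I*√5 = -813331428 - 45*I*√5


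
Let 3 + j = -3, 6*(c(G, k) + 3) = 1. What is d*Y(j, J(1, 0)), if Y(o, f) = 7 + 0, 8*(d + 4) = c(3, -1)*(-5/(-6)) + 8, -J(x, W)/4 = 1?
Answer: -6643/288 ≈ -23.066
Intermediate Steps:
c(G, k) = -17/6 (c(G, k) = -3 + (⅙)*1 = -3 + ⅙ = -17/6)
J(x, W) = -4 (J(x, W) = -4*1 = -4)
j = -6 (j = -3 - 3 = -6)
d = -949/288 (d = -4 + (-(-85)/(6*(-6)) + 8)/8 = -4 + (-(-85)*(-1)/(6*6) + 8)/8 = -4 + (-17/6*⅚ + 8)/8 = -4 + (-85/36 + 8)/8 = -4 + (⅛)*(203/36) = -4 + 203/288 = -949/288 ≈ -3.2951)
Y(o, f) = 7
d*Y(j, J(1, 0)) = -949/288*7 = -6643/288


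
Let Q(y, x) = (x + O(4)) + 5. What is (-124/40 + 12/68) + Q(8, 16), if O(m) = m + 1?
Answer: 3923/170 ≈ 23.076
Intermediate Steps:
O(m) = 1 + m
Q(y, x) = 10 + x (Q(y, x) = (x + (1 + 4)) + 5 = (x + 5) + 5 = (5 + x) + 5 = 10 + x)
(-124/40 + 12/68) + Q(8, 16) = (-124/40 + 12/68) + (10 + 16) = (-124*1/40 + 12*(1/68)) + 26 = (-31/10 + 3/17) + 26 = -497/170 + 26 = 3923/170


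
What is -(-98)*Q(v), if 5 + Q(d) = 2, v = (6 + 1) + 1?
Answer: -294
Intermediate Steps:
v = 8 (v = 7 + 1 = 8)
Q(d) = -3 (Q(d) = -5 + 2 = -3)
-(-98)*Q(v) = -(-98)*(-3) = -98*3 = -294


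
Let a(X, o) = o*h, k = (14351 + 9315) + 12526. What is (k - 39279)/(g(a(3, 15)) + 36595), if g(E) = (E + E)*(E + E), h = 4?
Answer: -441/7285 ≈ -0.060535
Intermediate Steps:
k = 36192 (k = 23666 + 12526 = 36192)
a(X, o) = 4*o (a(X, o) = o*4 = 4*o)
g(E) = 4*E² (g(E) = (2*E)*(2*E) = 4*E²)
(k - 39279)/(g(a(3, 15)) + 36595) = (36192 - 39279)/(4*(4*15)² + 36595) = -3087/(4*60² + 36595) = -3087/(4*3600 + 36595) = -3087/(14400 + 36595) = -3087/50995 = -3087*1/50995 = -441/7285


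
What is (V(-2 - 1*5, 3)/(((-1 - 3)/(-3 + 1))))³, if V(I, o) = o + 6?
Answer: 729/8 ≈ 91.125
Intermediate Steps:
V(I, o) = 6 + o
(V(-2 - 1*5, 3)/(((-1 - 3)/(-3 + 1))))³ = ((6 + 3)/(((-1 - 3)/(-3 + 1))))³ = (9/((-4/(-2))))³ = (9/((-4*(-½))))³ = (9/2)³ = 729/8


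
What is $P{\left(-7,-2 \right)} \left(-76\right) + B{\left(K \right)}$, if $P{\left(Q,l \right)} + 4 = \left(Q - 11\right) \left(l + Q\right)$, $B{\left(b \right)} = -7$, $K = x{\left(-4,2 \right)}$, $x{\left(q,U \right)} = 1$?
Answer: $-12015$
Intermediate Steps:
$K = 1$
$P{\left(Q,l \right)} = -4 + \left(-11 + Q\right) \left(Q + l\right)$ ($P{\left(Q,l \right)} = -4 + \left(Q - 11\right) \left(l + Q\right) = -4 + \left(-11 + Q\right) \left(Q + l\right)$)
$P{\left(-7,-2 \right)} \left(-76\right) + B{\left(K \right)} = \left(-4 + \left(-7\right)^{2} - -77 - -22 - -14\right) \left(-76\right) - 7 = \left(-4 + 49 + 77 + 22 + 14\right) \left(-76\right) - 7 = 158 \left(-76\right) - 7 = -12008 - 7 = -12015$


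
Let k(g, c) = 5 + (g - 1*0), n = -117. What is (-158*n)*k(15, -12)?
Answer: 369720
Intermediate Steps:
k(g, c) = 5 + g (k(g, c) = 5 + (g + 0) = 5 + g)
(-158*n)*k(15, -12) = (-158*(-117))*(5 + 15) = 18486*20 = 369720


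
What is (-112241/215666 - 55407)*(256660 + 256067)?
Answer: -6126840670942281/215666 ≈ -2.8409e+10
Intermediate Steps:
(-112241/215666 - 55407)*(256660 + 256067) = (-112241*1/215666 - 55407)*512727 = (-112241/215666 - 55407)*512727 = -11949518303/215666*512727 = -6126840670942281/215666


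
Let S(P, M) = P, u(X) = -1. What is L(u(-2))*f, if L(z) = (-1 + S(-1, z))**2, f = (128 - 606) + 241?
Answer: -948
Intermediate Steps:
f = -237 (f = -478 + 241 = -237)
L(z) = 4 (L(z) = (-1 - 1)**2 = (-2)**2 = 4)
L(u(-2))*f = 4*(-237) = -948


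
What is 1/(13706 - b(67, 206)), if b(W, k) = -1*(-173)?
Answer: 1/13533 ≈ 7.3893e-5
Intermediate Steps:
b(W, k) = 173
1/(13706 - b(67, 206)) = 1/(13706 - 1*173) = 1/(13706 - 173) = 1/13533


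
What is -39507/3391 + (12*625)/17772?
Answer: -56390492/5022071 ≈ -11.229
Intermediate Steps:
-39507/3391 + (12*625)/17772 = -39507*1/3391 + 7500*(1/17772) = -39507/3391 + 625/1481 = -56390492/5022071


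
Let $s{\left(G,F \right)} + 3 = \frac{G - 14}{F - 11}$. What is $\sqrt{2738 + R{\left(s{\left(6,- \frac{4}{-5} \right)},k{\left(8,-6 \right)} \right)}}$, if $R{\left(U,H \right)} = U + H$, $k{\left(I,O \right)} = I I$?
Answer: $\frac{\sqrt{7282239}}{51} \approx 52.913$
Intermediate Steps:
$k{\left(I,O \right)} = I^{2}$
$s{\left(G,F \right)} = -3 + \frac{-14 + G}{-11 + F}$ ($s{\left(G,F \right)} = -3 + \frac{G - 14}{F - 11} = -3 + \frac{-14 + G}{-11 + F}$)
$R{\left(U,H \right)} = H + U$
$\sqrt{2738 + R{\left(s{\left(6,- \frac{4}{-5} \right)},k{\left(8,-6 \right)} \right)}} = \sqrt{2738 + \left(8^{2} + \frac{19 + 6 - 3 \left(- \frac{4}{-5}\right)}{-11 - \frac{4}{-5}}\right)} = \sqrt{2738 + \left(64 + \frac{19 + 6 - 3 \left(\left(-4\right) \left(- \frac{1}{5}\right)\right)}{-11 - - \frac{4}{5}}\right)} = \sqrt{2738 + \left(64 + \frac{19 + 6 - \frac{12}{5}}{-11 + \frac{4}{5}}\right)} = \sqrt{2738 + \left(64 + \frac{19 + 6 - \frac{12}{5}}{- \frac{51}{5}}\right)} = \sqrt{2738 + \left(64 - \frac{113}{51}\right)} = \sqrt{2738 + \frac{3151}{51}} = \sqrt{\frac{142789}{51}} = \frac{\sqrt{7282239}}{51}$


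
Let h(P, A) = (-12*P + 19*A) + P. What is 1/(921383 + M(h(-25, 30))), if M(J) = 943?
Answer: 1/922326 ≈ 1.0842e-6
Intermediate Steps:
h(P, A) = -11*P + 19*A
1/(921383 + M(h(-25, 30))) = 1/(921383 + 943) = 1/922326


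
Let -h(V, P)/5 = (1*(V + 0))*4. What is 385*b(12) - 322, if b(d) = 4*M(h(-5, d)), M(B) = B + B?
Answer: 307678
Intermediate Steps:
h(V, P) = -20*V (h(V, P) = -5*1*(V + 0)*4 = -5*1*V*4 = -5*V*4 = -20*V)
M(B) = 2*B
b(d) = 800 (b(d) = 4*(2*(-20*(-5))) = 4*(2*100) = 4*200 = 800)
385*b(12) - 322 = 385*800 - 322 = 308000 - 322 = 307678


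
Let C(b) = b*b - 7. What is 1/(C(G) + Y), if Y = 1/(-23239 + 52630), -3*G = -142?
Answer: 88173/196929500 ≈ 0.00044774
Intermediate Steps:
G = 142/3 (G = -⅓*(-142) = 142/3 ≈ 47.333)
C(b) = -7 + b² (C(b) = b² - 7 = -7 + b²)
Y = 1/29391 ≈ 3.4024e-5
1/(C(G) + Y) = 1/((-7 + (142/3)²) + 1/29391) = 1/((-7 + 20164/9) + 1/29391) = 1/(20101/9 + 1/29391) = 1/(196929500/88173) = 88173/196929500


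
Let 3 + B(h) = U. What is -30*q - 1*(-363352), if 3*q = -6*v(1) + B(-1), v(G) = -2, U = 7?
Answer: 363192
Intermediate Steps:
B(h) = 4 (B(h) = -3 + 7 = 4)
q = 16/3 (q = (-6*(-2) + 4)/3 = (12 + 4)/3 = (⅓)*16 = 16/3 ≈ 5.3333)
-30*q - 1*(-363352) = -30*16/3 - 1*(-363352) = -160 + 363352 = 363192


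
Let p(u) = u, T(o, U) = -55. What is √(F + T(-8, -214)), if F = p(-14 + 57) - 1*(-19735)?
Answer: 11*√163 ≈ 140.44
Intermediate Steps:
F = 19778 (F = (-14 + 57) - 1*(-19735) = 43 + 19735 = 19778)
√(F + T(-8, -214)) = √(19778 - 55) = √19723 = 11*√163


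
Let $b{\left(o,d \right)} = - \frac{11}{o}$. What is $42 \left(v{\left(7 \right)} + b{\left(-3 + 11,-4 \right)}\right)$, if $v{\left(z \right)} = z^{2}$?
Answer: $\frac{8001}{4} \approx 2000.3$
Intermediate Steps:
$42 \left(v{\left(7 \right)} + b{\left(-3 + 11,-4 \right)}\right) = 42 \left(7^{2} - \frac{11}{-3 + 11}\right) = 42 \left(49 - \frac{11}{8}\right) = 42 \cdot \frac{381}{8} = \frac{8001}{4}$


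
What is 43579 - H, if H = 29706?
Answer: 13873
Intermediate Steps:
43579 - H = 43579 - 1*29706 = 43579 - 29706 = 13873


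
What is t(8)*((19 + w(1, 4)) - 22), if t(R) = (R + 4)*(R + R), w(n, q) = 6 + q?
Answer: 1344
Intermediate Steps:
t(R) = 2*R*(4 + R) (t(R) = (4 + R)*(2*R) = 2*R*(4 + R))
t(8)*((19 + w(1, 4)) - 22) = (2*8*(4 + 8))*((19 + (6 + 4)) - 22) = (2*8*12)*((19 + 10) - 22) = 192*(29 - 22) = 192*7 = 1344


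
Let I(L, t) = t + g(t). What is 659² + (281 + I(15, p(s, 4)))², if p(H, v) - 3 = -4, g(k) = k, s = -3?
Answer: 512122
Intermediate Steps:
p(H, v) = -1 (p(H, v) = 3 - 4 = -1)
I(L, t) = 2*t (I(L, t) = t + t = 2*t)
659² + (281 + I(15, p(s, 4)))² = 659² + (281 + 2*(-1))² = 434281 + (281 - 2)² = 434281 + 279² = 434281 + 77841 = 512122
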